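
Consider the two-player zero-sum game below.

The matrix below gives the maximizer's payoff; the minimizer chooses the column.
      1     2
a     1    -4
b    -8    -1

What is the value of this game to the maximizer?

Row minima are -4 and -8, so the maximizer's maximin is -4; column maxima are 1 and -1, so the minimizer's minimax is -1. These differ, so the equilibrium is in mixed strategies.
Let the maximizer play a with probability p. The minimizer is indifferent when p − 8(1−p) = −4p − (1−p), giving p = 7/12.
Let the minimizer play 1 with probability q. The maximizer is indifferent when q − 4(1−q) = −8q − (1−q), giving q = 1/4.
The value is 1·(1/4) + (-4)·(3/4) = -11/4.

-11/4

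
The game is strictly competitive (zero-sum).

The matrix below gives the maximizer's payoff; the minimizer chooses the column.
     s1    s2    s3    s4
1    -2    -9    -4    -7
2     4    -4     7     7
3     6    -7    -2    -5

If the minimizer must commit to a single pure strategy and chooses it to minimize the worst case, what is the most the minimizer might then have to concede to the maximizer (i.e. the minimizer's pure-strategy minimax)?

-4

The worst case (largest entry) in each column is s1: 6, s2: -4, s3: 7, s4: 7.
The best (smallest) of these is -4.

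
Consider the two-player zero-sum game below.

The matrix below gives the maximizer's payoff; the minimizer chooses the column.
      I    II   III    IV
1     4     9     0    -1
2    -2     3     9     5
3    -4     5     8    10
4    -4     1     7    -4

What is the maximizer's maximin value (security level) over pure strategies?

-1

The worst-case payoff for each row is 1: -1, 2: -2, 3: -4, 4: -4.
The best of these is -1.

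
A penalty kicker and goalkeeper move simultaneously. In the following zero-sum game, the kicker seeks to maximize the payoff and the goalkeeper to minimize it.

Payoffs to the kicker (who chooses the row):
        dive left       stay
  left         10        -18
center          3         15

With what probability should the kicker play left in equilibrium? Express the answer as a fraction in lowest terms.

Row minima are -18 and 3, so the kicker's maximin is 3; column maxima are 10 and 15, so the goalkeeper's minimax is 10. These differ, so the equilibrium is in mixed strategies.
Let the kicker play left with probability p. The goalkeeper is indifferent when 10p + 3(1−p) = −18p + 15(1−p), giving p = 3/10.

3/10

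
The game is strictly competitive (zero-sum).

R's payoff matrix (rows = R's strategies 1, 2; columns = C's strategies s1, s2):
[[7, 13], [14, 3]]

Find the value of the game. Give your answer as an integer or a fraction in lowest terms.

Row minima are 7 and 3, so R's maximin is 7; column maxima are 14 and 13, so C's minimax is 13. These differ, so the equilibrium is in mixed strategies.
Let R play 1 with probability p. C is indifferent when 7p + 14(1−p) = 13p + 3(1−p), giving p = 11/17.
Let C play s1 with probability q. R is indifferent when 7q + 13(1−q) = 14q + 3(1−q), giving q = 10/17.
The value is 7·(10/17) + (13)·(7/17) = 161/17.

161/17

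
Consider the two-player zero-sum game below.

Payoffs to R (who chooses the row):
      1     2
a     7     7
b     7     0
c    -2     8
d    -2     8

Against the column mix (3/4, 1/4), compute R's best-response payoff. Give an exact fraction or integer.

7

a: (7)·(3/4) + (7)·(1/4) = 7.
b: (7)·(3/4) + (0)·(1/4) = 21/4.
c: (-2)·(3/4) + (8)·(1/4) = 1/2.
d: (-2)·(3/4) + (8)·(1/4) = 1/2.
The best pure response is a with expected payoff 7.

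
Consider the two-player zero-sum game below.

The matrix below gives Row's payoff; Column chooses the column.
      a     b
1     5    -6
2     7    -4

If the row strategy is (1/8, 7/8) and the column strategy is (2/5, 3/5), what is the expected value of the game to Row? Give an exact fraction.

3/20

Against (2/5, 3/5), each row's expected payoff is 1: -8/5; 2: 2/5.
Taking the (1/8, 7/8)-weighted average: (1/8)·(-8/5) + (7/8)·(2/5) = 3/20.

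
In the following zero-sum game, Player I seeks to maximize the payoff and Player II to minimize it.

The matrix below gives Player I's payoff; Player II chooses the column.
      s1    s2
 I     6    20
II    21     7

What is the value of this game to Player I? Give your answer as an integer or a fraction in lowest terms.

Row minima are 6 and 7, so Player I's maximin is 7; column maxima are 21 and 20, so Player II's minimax is 20. These differ, so the equilibrium is in mixed strategies.
Let Player I play I with probability p. Player II is indifferent when 6p + 21(1−p) = 20p + 7(1−p), giving p = 1/2.
Let Player II play s1 with probability q. Player I is indifferent when 6q + 20(1−q) = 21q + 7(1−q), giving q = 13/28.
The value is 6·(13/28) + (20)·(15/28) = 27/2.

27/2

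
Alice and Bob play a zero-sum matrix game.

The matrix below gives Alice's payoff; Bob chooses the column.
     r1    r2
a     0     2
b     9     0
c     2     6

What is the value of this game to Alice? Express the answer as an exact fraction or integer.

54/13

Row a is strictly dominated by row c, so Alice never plays it.
The remaining 2×2 game on (b, c) × (r1, r2) has no saddle point. Let Alice play b with probability p; indifference gives 9p + 2(1−p) = 6(1−p), so p = 4/13.
Similarly Bob's optimal q on r1 is 6/13, and the value is 9·(6/13) + (0)·(7/13) = 54/13.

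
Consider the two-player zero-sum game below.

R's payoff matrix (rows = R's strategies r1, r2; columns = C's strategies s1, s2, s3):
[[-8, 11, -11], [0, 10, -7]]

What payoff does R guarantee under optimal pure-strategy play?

Row minima: -11, -7 → R's maximin is -7.
Column maxima: 0, 11, -7 → C's minimax is -7.
They coincide at (r2, s3), so the value is -7.

-7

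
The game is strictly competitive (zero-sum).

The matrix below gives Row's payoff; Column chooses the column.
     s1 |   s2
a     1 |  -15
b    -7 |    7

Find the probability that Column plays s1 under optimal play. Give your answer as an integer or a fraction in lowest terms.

Row minima are -15 and -7, so Row's maximin is -7; column maxima are 1 and 7, so Column's minimax is 1. These differ, so the equilibrium is in mixed strategies.
Let Column play s1 with probability q. Row is indifferent when q − 15(1−q) = −7q + 7(1−q), giving q = 11/15.

11/15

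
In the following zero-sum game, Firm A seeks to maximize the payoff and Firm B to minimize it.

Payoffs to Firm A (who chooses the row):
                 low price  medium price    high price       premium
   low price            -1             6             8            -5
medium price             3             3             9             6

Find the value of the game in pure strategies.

Row minima: -5, 3 → Firm A's maximin is 3.
Column maxima: 3, 6, 9, 6 → Firm B's minimax is 3.
They coincide at (medium price, low price), so the value is 3.

3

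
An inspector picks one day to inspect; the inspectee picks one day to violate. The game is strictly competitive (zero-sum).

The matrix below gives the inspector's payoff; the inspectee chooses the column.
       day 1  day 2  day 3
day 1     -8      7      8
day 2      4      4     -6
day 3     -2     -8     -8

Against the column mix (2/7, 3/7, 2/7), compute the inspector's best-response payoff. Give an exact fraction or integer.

3

day 1: (-8)·(2/7) + (7)·(3/7) + (8)·(2/7) = 3.
day 2: (4)·(2/7) + (4)·(3/7) + (-6)·(2/7) = 8/7.
day 3: (-2)·(2/7) + (-8)·(3/7) + (-8)·(2/7) = -44/7.
The best pure response is day 1 with expected payoff 3.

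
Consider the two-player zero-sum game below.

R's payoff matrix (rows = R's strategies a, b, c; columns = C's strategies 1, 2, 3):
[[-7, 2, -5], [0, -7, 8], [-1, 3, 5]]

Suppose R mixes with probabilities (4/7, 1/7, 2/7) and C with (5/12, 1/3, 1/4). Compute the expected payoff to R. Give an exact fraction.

-32/21

Against (5/12, 1/3, 1/4), each row's expected payoff is a: -7/2; b: -1/3; c: 11/6.
Taking the (4/7, 1/7, 2/7)-weighted average: (4/7)·(-7/2) + (1/7)·(-1/3) + (2/7)·(11/6) = -32/21.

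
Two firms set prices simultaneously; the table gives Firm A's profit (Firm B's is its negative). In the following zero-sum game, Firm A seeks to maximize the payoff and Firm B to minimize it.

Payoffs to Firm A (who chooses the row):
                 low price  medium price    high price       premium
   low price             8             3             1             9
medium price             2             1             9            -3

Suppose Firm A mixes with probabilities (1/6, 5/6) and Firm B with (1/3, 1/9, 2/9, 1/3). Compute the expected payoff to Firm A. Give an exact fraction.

Against (1/3, 1/9, 2/9, 1/3), each row's expected payoff is low price: 56/9; medium price: 16/9.
Taking the (1/6, 5/6)-weighted average: (1/6)·(56/9) + (5/6)·(16/9) = 68/27.

68/27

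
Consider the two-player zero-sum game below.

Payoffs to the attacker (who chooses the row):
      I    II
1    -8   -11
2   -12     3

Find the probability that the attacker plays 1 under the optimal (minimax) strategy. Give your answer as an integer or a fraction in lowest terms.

5/6

Row minima are -11 and -12, so the attacker's maximin is -11; column maxima are -8 and 3, so the defender's minimax is -8. These differ, so the equilibrium is in mixed strategies.
Let the attacker play 1 with probability p. The defender is indifferent when −8p − 12(1−p) = −11p + 3(1−p), giving p = 5/6.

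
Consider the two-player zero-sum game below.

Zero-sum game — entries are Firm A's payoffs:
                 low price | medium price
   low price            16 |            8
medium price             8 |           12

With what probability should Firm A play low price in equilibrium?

1/3

Row minima are 8 and 8, so Firm A's maximin is 8; column maxima are 16 and 12, so Firm B's minimax is 12. These differ, so the equilibrium is in mixed strategies.
Let Firm A play low price with probability p. Firm B is indifferent when 16p + 8(1−p) = 8p + 12(1−p), giving p = 1/3.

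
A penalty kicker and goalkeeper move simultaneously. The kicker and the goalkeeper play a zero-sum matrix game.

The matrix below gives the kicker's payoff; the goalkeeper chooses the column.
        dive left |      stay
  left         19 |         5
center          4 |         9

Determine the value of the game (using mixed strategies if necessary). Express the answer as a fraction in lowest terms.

Row minima are 5 and 4, so the kicker's maximin is 5; column maxima are 19 and 9, so the goalkeeper's minimax is 9. These differ, so the equilibrium is in mixed strategies.
Let the kicker play left with probability p. The goalkeeper is indifferent when 19p + 4(1−p) = 5p + 9(1−p), giving p = 5/19.
Let the goalkeeper play dive left with probability q. The kicker is indifferent when 19q + 5(1−q) = 4q + 9(1−q), giving q = 4/19.
The value is 19·(4/19) + (5)·(15/19) = 151/19.

151/19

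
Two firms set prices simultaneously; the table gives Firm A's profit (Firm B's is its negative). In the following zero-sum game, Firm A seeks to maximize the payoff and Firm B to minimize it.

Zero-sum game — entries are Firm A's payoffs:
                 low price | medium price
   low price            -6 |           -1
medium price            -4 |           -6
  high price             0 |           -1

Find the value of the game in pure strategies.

Row minima: -6, -6, -1 → Firm A's maximin is -1.
Column maxima: 0, -1 → Firm B's minimax is -1.
They coincide at (high price, medium price), so the value is -1.

-1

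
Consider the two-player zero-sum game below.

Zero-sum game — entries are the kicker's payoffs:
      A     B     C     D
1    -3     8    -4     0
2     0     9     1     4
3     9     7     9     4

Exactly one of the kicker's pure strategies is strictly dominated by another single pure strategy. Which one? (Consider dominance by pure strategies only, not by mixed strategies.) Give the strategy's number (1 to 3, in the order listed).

Compare 1 with 2: 0 > -3, 9 > 8, 1 > -4, 4 > 0.
So 2 strictly dominates 1 for the kicker; 1 is strictly dominated.

1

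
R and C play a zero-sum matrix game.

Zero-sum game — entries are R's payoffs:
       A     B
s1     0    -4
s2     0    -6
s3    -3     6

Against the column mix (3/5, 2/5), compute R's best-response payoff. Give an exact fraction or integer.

s1: (0)·(3/5) + (-4)·(2/5) = -8/5.
s2: (0)·(3/5) + (-6)·(2/5) = -12/5.
s3: (-3)·(3/5) + (6)·(2/5) = 3/5.
The best pure response is s3 with expected payoff 3/5.

3/5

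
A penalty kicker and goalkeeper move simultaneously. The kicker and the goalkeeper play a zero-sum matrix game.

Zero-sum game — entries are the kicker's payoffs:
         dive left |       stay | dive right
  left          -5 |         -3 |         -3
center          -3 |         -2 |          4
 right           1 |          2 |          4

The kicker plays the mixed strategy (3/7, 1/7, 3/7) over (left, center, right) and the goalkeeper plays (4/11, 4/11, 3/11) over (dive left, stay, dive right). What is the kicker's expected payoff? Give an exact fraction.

Against (4/11, 4/11, 3/11), each row's expected payoff is left: -41/11; center: -8/11; right: 24/11.
Taking the (3/7, 1/7, 3/7)-weighted average: (3/7)·(-41/11) + (1/7)·(-8/11) + (3/7)·(24/11) = -59/77.

-59/77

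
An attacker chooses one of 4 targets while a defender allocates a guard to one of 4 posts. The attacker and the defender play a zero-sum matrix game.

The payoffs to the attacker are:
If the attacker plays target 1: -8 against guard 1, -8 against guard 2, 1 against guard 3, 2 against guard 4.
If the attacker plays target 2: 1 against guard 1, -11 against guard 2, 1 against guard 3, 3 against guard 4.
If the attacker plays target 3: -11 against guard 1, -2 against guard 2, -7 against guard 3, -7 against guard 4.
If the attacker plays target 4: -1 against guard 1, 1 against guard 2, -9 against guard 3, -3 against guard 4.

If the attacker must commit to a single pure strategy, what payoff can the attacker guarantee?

The worst-case payoff for each row is target 1: -8, target 2: -11, target 3: -11, target 4: -9.
The best of these is -8.

-8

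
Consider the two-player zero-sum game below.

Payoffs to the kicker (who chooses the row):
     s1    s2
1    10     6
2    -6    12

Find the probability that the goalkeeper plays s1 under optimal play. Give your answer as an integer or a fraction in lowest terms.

Row minima are 6 and -6, so the kicker's maximin is 6; column maxima are 10 and 12, so the goalkeeper's minimax is 10. These differ, so the equilibrium is in mixed strategies.
Let the goalkeeper play s1 with probability q. The kicker is indifferent when 10q + 6(1−q) = −6q + 12(1−q), giving q = 3/11.

3/11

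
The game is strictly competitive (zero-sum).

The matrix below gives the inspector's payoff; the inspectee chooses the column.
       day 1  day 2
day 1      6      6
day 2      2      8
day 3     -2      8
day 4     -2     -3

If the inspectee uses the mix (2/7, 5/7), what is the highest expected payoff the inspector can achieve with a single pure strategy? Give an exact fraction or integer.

day 1: (6)·(2/7) + (6)·(5/7) = 6.
day 2: (2)·(2/7) + (8)·(5/7) = 44/7.
day 3: (-2)·(2/7) + (8)·(5/7) = 36/7.
day 4: (-2)·(2/7) + (-3)·(5/7) = -19/7.
The best pure response is day 2 with expected payoff 44/7.

44/7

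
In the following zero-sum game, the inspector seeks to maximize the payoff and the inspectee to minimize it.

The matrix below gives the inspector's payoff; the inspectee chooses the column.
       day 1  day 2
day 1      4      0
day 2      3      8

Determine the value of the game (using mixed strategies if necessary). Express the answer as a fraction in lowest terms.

Row minima are 0 and 3, so the inspector's maximin is 3; column maxima are 4 and 8, so the inspectee's minimax is 4. These differ, so the equilibrium is in mixed strategies.
Let the inspector play day 1 with probability p. The inspectee is indifferent when 4p + 3(1−p) = 8(1−p), giving p = 5/9.
Let the inspectee play day 1 with probability q. The inspector is indifferent when 4q = 3q + 8(1−q), giving q = 8/9.
The value is 4·(8/9) + (0)·(1/9) = 32/9.

32/9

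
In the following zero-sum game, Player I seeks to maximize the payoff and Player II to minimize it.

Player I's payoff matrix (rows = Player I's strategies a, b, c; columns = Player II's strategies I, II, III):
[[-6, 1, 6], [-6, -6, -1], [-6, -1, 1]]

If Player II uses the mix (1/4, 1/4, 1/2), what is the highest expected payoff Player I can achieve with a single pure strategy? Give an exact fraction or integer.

a: (-6)·(1/4) + (1)·(1/4) + (6)·(1/2) = 7/4.
b: (-6)·(1/4) + (-6)·(1/4) + (-1)·(1/2) = -7/2.
c: (-6)·(1/4) + (-1)·(1/4) + (1)·(1/2) = -5/4.
The best pure response is a with expected payoff 7/4.

7/4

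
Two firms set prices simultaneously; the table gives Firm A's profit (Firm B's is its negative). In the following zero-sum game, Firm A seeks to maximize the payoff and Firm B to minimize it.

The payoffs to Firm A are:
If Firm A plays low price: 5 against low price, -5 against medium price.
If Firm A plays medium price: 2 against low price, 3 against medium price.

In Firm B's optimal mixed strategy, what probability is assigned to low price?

Row minima are -5 and 2, so Firm A's maximin is 2; column maxima are 5 and 3, so Firm B's minimax is 3. These differ, so the equilibrium is in mixed strategies.
Let Firm B play low price with probability q. Firm A is indifferent when 5q − 5(1−q) = 2q + 3(1−q), giving q = 8/11.

8/11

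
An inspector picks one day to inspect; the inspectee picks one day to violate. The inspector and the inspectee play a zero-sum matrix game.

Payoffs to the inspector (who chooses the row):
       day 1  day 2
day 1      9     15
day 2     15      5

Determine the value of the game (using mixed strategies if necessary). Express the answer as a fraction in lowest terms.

Row minima are 9 and 5, so the inspector's maximin is 9; column maxima are 15 and 15, so the inspectee's minimax is 15. These differ, so the equilibrium is in mixed strategies.
Let the inspector play day 1 with probability p. The inspectee is indifferent when 9p + 15(1−p) = 15p + 5(1−p), giving p = 5/8.
Let the inspectee play day 1 with probability q. The inspector is indifferent when 9q + 15(1−q) = 15q + 5(1−q), giving q = 5/8.
The value is 9·(5/8) + (15)·(3/8) = 45/4.

45/4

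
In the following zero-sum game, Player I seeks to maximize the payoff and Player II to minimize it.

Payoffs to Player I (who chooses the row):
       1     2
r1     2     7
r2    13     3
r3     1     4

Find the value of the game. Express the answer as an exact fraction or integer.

Row r3 is strictly dominated by row r1, so Player I never plays it.
The remaining 2×2 game on (r1, r2) × (1, 2) has no saddle point. Let Player I play r1 with probability p; indifference gives 2p + 13(1−p) = 7p + 3(1−p), so p = 2/3.
Similarly Player II's optimal q on 1 is 4/15, and the value is 2·(4/15) + (7)·(11/15) = 17/3.

17/3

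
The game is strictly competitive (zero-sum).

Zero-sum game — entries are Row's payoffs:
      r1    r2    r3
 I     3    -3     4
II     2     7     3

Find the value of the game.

Column r3 is strictly dominated by r1 for Column (it gives Row more in every row).
The remaining 2×2 game on (I, II) × (r1, r2) has no saddle point. Let Row play I with probability p; indifference gives 3p + 2(1−p) = −3p + 7(1−p), so p = 5/11.
Similarly Column's optimal q on r1 is 10/11, and the value is 3·(10/11) + (-3)·(1/11) = 27/11.

27/11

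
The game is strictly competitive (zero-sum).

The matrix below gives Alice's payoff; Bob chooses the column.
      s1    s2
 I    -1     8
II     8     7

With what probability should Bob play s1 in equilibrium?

Row minima are -1 and 7, so Alice's maximin is 7; column maxima are 8 and 8, so Bob's minimax is 8. These differ, so the equilibrium is in mixed strategies.
Let Bob play s1 with probability q. Alice is indifferent when −q + 8(1−q) = 8q + 7(1−q), giving q = 1/10.

1/10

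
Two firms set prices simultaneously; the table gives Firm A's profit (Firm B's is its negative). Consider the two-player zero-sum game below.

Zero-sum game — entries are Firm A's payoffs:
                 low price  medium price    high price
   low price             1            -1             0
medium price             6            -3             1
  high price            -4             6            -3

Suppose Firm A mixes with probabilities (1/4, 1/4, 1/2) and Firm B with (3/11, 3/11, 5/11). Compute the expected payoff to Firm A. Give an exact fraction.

-1/11

Against (3/11, 3/11, 5/11), each row's expected payoff is low price: 0; medium price: 14/11; high price: -9/11.
Taking the (1/4, 1/4, 1/2)-weighted average: (1/4)·(0) + (1/4)·(14/11) + (1/2)·(-9/11) = -1/11.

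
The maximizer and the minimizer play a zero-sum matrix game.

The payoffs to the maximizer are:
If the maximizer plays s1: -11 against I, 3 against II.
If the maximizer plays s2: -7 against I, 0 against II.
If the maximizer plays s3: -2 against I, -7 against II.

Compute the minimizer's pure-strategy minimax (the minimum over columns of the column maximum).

The worst case (largest entry) in each column is I: -2, II: 3.
The best (smallest) of these is -2.

-2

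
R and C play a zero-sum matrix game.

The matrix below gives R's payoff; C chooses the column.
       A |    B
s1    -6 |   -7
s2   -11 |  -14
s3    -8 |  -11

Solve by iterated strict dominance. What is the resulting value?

-7

Column A is strictly dominated by B for C (-7<-6, -14<-11, -11<-8); eliminate A.
Row s3 is strictly dominated by row s1 (-7>-11); eliminate s3.
Row s2 is strictly dominated by row s1 (-7>-14); eliminate s2.
Only (s1, B) remains, with payoff -7.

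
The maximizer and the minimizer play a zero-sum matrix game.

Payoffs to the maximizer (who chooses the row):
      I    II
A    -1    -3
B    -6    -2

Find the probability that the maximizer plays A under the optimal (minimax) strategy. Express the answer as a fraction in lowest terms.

2/3

Row minima are -3 and -6, so the maximizer's maximin is -3; column maxima are -1 and -2, so the minimizer's minimax is -2. These differ, so the equilibrium is in mixed strategies.
Let the maximizer play A with probability p. The minimizer is indifferent when −p − 6(1−p) = −3p − 2(1−p), giving p = 2/3.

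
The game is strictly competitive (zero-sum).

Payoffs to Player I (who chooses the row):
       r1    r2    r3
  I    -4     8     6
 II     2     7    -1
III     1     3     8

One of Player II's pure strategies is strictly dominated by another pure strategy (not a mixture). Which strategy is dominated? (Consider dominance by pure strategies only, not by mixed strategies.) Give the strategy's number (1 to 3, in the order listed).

2

Player II prefers columns that give Player I less. Compare r2 with r1: -4 < 8, 2 < 7, 1 < 3.
So r1 strictly dominates r2 for Player II; r2 is strictly dominated.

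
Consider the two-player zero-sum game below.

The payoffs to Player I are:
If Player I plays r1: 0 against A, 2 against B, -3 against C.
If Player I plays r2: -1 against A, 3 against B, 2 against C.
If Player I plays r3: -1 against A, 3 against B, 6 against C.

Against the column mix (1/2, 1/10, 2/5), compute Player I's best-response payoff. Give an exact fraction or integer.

11/5

r1: (0)·(1/2) + (2)·(1/10) + (-3)·(2/5) = -1.
r2: (-1)·(1/2) + (3)·(1/10) + (2)·(2/5) = 3/5.
r3: (-1)·(1/2) + (3)·(1/10) + (6)·(2/5) = 11/5.
The best pure response is r3 with expected payoff 11/5.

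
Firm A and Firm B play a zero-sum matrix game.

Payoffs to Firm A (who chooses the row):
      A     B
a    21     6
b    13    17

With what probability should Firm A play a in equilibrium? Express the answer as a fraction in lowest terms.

4/19

Row minima are 6 and 13, so Firm A's maximin is 13; column maxima are 21 and 17, so Firm B's minimax is 17. These differ, so the equilibrium is in mixed strategies.
Let Firm A play a with probability p. Firm B is indifferent when 21p + 13(1−p) = 6p + 17(1−p), giving p = 4/19.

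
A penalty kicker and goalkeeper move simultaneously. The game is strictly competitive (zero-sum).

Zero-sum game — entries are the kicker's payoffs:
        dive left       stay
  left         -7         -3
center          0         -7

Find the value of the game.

Row minima are -7 and -7, so the kicker's maximin is -7; column maxima are 0 and -3, so the goalkeeper's minimax is -3. These differ, so the equilibrium is in mixed strategies.
Let the kicker play left with probability p. The goalkeeper is indifferent when −7p = −3p − 7(1−p), giving p = 7/11.
Let the goalkeeper play dive left with probability q. The kicker is indifferent when −7q − 3(1−q) = −7(1−q), giving q = 4/11.
The value is -7·(4/11) + (-3)·(7/11) = -49/11.

-49/11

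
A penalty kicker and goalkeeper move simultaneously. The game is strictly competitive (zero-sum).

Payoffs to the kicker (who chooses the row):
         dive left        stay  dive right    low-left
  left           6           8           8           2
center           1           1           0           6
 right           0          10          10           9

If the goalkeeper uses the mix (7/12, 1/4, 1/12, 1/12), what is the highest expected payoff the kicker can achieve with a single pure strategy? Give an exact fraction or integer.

19/3

left: (6)·(7/12) + (8)·(1/4) + (8)·(1/12) + (2)·(1/12) = 19/3.
center: (1)·(7/12) + (1)·(1/4) + (0)·(1/12) + (6)·(1/12) = 4/3.
right: (0)·(7/12) + (10)·(1/4) + (10)·(1/12) + (9)·(1/12) = 49/12.
The best pure response is left with expected payoff 19/3.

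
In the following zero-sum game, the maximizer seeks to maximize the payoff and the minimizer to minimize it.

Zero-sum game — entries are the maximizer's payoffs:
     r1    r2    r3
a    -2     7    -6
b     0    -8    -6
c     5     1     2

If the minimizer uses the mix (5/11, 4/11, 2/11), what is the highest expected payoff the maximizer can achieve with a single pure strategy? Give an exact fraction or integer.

a: (-2)·(5/11) + (7)·(4/11) + (-6)·(2/11) = 6/11.
b: (0)·(5/11) + (-8)·(4/11) + (-6)·(2/11) = -4.
c: (5)·(5/11) + (1)·(4/11) + (2)·(2/11) = 3.
The best pure response is c with expected payoff 3.

3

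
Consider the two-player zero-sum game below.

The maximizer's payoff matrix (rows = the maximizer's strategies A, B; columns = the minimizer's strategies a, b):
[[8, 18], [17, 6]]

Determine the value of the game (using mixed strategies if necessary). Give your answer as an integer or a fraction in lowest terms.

86/7

Row minima are 8 and 6, so the maximizer's maximin is 8; column maxima are 17 and 18, so the minimizer's minimax is 17. These differ, so the equilibrium is in mixed strategies.
Let the maximizer play A with probability p. The minimizer is indifferent when 8p + 17(1−p) = 18p + 6(1−p), giving p = 11/21.
Let the minimizer play a with probability q. The maximizer is indifferent when 8q + 18(1−q) = 17q + 6(1−q), giving q = 4/7.
The value is 8·(4/7) + (18)·(3/7) = 86/7.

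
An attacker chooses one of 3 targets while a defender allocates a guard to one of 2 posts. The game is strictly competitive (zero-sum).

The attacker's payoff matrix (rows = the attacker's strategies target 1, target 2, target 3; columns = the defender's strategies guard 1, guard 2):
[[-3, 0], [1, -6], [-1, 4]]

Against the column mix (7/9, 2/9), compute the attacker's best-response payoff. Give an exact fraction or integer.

target 1: (-3)·(7/9) + (0)·(2/9) = -7/3.
target 2: (1)·(7/9) + (-6)·(2/9) = -5/9.
target 3: (-1)·(7/9) + (4)·(2/9) = 1/9.
The best pure response is target 3 with expected payoff 1/9.

1/9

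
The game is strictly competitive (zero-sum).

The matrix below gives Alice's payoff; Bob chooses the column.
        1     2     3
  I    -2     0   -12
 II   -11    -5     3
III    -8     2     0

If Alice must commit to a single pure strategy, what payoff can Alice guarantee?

-8

The worst-case payoff for each row is I: -12, II: -11, III: -8.
The best of these is -8.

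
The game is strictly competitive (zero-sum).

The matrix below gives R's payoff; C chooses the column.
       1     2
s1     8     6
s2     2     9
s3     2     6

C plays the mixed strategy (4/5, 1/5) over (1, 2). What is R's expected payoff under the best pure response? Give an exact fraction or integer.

38/5

s1: (8)·(4/5) + (6)·(1/5) = 38/5.
s2: (2)·(4/5) + (9)·(1/5) = 17/5.
s3: (2)·(4/5) + (6)·(1/5) = 14/5.
The best pure response is s1 with expected payoff 38/5.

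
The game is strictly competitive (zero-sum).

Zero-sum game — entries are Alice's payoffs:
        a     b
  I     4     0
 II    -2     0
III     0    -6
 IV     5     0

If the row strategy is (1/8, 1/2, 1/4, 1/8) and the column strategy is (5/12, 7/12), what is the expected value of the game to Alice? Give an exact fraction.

-79/96

Against (5/12, 7/12), each row's expected payoff is I: 5/3; II: -5/6; III: -7/2; IV: 25/12.
Taking the (1/8, 1/2, 1/4, 1/8)-weighted average: (1/8)·(5/3) + (1/2)·(-5/6) + (1/4)·(-7/2) + (1/8)·(25/12) = -79/96.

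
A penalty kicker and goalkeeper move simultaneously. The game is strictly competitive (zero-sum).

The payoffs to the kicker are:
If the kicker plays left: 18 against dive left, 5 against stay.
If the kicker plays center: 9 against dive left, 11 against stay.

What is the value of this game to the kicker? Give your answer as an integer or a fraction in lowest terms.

Row minima are 5 and 9, so the kicker's maximin is 9; column maxima are 18 and 11, so the goalkeeper's minimax is 11. These differ, so the equilibrium is in mixed strategies.
Let the kicker play left with probability p. The goalkeeper is indifferent when 18p + 9(1−p) = 5p + 11(1−p), giving p = 2/15.
Let the goalkeeper play dive left with probability q. The kicker is indifferent when 18q + 5(1−q) = 9q + 11(1−q), giving q = 2/5.
The value is 18·(2/5) + (5)·(3/5) = 51/5.

51/5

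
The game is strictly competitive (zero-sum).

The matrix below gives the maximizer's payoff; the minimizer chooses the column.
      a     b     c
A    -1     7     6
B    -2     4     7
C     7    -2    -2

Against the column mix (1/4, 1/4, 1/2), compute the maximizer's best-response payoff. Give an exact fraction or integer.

A: (-1)·(1/4) + (7)·(1/4) + (6)·(1/2) = 9/2.
B: (-2)·(1/4) + (4)·(1/4) + (7)·(1/2) = 4.
C: (7)·(1/4) + (-2)·(1/4) + (-2)·(1/2) = 1/4.
The best pure response is A with expected payoff 9/2.

9/2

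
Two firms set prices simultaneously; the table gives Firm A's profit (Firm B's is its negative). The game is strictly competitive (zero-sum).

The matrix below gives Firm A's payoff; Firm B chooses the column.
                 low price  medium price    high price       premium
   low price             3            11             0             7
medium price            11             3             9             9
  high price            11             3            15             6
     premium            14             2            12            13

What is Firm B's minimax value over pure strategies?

The worst case (largest entry) in each column is low price: 14, medium price: 11, high price: 15, premium: 13.
The best (smallest) of these is 11.

11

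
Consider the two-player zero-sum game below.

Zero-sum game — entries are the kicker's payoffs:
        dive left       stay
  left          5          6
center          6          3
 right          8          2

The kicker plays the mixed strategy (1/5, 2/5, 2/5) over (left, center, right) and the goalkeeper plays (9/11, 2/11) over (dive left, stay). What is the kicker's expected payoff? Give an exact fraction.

329/55

Against (9/11, 2/11), each row's expected payoff is left: 57/11; center: 60/11; right: 76/11.
Taking the (1/5, 2/5, 2/5)-weighted average: (1/5)·(57/11) + (2/5)·(60/11) + (2/5)·(76/11) = 329/55.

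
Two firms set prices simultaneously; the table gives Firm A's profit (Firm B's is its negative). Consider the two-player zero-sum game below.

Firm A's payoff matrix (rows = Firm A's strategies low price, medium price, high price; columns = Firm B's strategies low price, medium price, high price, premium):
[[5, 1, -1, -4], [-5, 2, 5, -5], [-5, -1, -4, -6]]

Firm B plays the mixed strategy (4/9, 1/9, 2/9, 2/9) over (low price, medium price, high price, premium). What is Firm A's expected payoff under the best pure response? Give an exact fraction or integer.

11/9

low price: (5)·(4/9) + (1)·(1/9) + (-1)·(2/9) + (-4)·(2/9) = 11/9.
medium price: (-5)·(4/9) + (2)·(1/9) + (5)·(2/9) + (-5)·(2/9) = -2.
high price: (-5)·(4/9) + (-1)·(1/9) + (-4)·(2/9) + (-6)·(2/9) = -41/9.
The best pure response is low price with expected payoff 11/9.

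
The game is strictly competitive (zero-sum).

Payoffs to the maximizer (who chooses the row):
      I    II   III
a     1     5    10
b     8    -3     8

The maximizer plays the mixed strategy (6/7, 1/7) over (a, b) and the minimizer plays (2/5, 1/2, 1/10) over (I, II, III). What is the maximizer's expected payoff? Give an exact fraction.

Against (2/5, 1/2, 1/10), each row's expected payoff is a: 39/10; b: 5/2.
Taking the (6/7, 1/7)-weighted average: (6/7)·(39/10) + (1/7)·(5/2) = 37/10.

37/10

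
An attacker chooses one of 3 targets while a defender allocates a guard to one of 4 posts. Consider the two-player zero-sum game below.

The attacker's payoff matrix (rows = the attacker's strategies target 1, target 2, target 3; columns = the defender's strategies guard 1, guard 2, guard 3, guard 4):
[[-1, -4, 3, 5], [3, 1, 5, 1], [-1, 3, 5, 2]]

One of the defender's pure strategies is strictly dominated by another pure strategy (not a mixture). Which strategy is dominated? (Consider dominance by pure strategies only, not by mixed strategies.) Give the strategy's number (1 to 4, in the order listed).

The defender prefers columns that give the attacker less. Compare guard 3 with guard 1: -1 < 3, 3 < 5, -1 < 5.
So guard 1 strictly dominates guard 3 for the defender; guard 3 is strictly dominated.

3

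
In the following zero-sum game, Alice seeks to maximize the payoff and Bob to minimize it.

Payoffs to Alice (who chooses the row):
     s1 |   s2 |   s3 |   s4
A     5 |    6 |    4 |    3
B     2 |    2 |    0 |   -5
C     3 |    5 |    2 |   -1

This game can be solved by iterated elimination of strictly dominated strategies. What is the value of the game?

Column s3 is strictly dominated by s4 for Bob (3<4, -5<0, -1<2); eliminate s3.
Row B is strictly dominated by row A (5>2, 6>2, 3>-5); eliminate B.
Column s2 is strictly dominated by s1 for Bob (5<6, 3<5); eliminate s2.
Row C is strictly dominated by row A (5>3, 3>-1); eliminate C.
Column s1 is strictly dominated by s4 for Bob (3<5); eliminate s1.
Only (A, s4) remains, with payoff 3.

3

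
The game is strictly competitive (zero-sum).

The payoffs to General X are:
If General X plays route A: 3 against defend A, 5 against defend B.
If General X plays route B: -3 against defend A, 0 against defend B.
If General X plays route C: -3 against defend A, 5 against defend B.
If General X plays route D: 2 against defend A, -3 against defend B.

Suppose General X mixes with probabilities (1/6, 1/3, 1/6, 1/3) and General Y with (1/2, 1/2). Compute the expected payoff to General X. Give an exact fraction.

1/6

Against (1/2, 1/2), each row's expected payoff is route A: 4; route B: -3/2; route C: 1; route D: -1/2.
Taking the (1/6, 1/3, 1/6, 1/3)-weighted average: (1/6)·(4) + (1/3)·(-3/2) + (1/6)·(1) + (1/3)·(-1/2) = 1/6.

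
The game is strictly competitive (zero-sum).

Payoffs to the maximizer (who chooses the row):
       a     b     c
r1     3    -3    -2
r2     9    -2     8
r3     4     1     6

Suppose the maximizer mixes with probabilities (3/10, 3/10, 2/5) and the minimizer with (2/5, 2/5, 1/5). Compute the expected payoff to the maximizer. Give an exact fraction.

Against (2/5, 2/5, 1/5), each row's expected payoff is r1: -2/5; r2: 22/5; r3: 16/5.
Taking the (3/10, 3/10, 2/5)-weighted average: (3/10)·(-2/5) + (3/10)·(22/5) + (2/5)·(16/5) = 62/25.

62/25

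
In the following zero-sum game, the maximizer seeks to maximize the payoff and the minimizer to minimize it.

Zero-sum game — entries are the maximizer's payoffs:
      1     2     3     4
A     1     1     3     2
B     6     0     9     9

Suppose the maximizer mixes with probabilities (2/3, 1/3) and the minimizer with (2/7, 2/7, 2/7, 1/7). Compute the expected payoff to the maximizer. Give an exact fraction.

Against (2/7, 2/7, 2/7, 1/7), each row's expected payoff is A: 12/7; B: 39/7.
Taking the (2/3, 1/3)-weighted average: (2/3)·(12/7) + (1/3)·(39/7) = 3.

3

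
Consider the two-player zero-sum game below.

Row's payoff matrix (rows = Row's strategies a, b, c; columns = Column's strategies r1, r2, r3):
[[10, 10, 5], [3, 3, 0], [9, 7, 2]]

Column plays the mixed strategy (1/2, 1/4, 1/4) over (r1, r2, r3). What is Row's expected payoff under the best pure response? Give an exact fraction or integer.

35/4

a: (10)·(1/2) + (10)·(1/4) + (5)·(1/4) = 35/4.
b: (3)·(1/2) + (3)·(1/4) + (0)·(1/4) = 9/4.
c: (9)·(1/2) + (7)·(1/4) + (2)·(1/4) = 27/4.
The best pure response is a with expected payoff 35/4.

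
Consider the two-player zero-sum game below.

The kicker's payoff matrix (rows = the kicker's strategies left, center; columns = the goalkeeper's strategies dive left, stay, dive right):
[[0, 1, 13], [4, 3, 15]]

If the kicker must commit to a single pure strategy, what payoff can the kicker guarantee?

3

The worst-case payoff for each row is left: 0, center: 3.
The best of these is 3.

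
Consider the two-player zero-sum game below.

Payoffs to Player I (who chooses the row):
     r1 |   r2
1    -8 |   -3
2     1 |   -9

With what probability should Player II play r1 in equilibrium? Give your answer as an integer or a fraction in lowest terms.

2/5

Row minima are -8 and -9, so Player I's maximin is -8; column maxima are 1 and -3, so Player II's minimax is -3. These differ, so the equilibrium is in mixed strategies.
Let Player II play r1 with probability q. Player I is indifferent when −8q − 3(1−q) = q − 9(1−q), giving q = 2/5.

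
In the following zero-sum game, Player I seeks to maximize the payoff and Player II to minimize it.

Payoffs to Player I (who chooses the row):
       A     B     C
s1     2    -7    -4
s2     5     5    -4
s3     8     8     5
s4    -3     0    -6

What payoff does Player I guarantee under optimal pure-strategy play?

5

Row minima: -7, -4, 5, -6 → Player I's maximin is 5.
Column maxima: 8, 8, 5 → Player II's minimax is 5.
They coincide at (s3, C), so the value is 5.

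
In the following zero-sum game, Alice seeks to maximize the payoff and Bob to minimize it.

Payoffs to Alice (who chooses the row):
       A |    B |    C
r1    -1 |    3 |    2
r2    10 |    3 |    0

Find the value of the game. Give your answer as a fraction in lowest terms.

Column B is strictly dominated by C for Bob (it gives Alice more in every row).
The remaining 2×2 game on (r1, r2) × (A, C) has no saddle point. Let Alice play r1 with probability p; indifference gives −p + 10(1−p) = 2p, so p = 10/13.
Similarly Bob's optimal q on A is 2/13, and the value is -1·(2/13) + (2)·(11/13) = 20/13.

20/13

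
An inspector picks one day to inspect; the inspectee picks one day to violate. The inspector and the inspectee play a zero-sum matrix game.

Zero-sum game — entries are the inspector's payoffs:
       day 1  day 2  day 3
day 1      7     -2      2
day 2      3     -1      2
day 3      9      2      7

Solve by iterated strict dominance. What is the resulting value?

2

Column day 3 is strictly dominated by day 2 for the inspectee (-2<2, -1<2, 2<7); eliminate day 3.
Column day 1 is strictly dominated by day 2 for the inspectee (-2<7, -1<3, 2<9); eliminate day 1.
Row day 1 is strictly dominated by row day 2 (-1>-2); eliminate day 1.
Row day 2 is strictly dominated by row day 3 (2>-1); eliminate day 2.
Only (day 3, day 2) remains, with payoff 2.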